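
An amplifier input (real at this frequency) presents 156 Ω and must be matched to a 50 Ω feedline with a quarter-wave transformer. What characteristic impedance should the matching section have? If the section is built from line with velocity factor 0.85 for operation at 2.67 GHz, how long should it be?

Z_qwt = √(Z_0·R_L) = √(50 × 156) = √7800
λ = 0.85·c/f = 0.0955 m, so l = λ/4 = 0.0239 m

Z_qwt ≈ 88.3 Ω; length ≈ 2.39 cm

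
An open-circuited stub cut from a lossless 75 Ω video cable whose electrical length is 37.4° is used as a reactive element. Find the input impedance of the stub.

tan(βl) = 0.765
For an open-circuited stub, Z_in = −jZ_0·cot(βl) = −jZ_0/tan(βl)

Z_in ≈ −j98.1 Ω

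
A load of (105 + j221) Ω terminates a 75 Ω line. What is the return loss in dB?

Γ = (30 + j221)/(180 + j221), |Γ| = 0.782
RL = −20·log₁₀|Γ| = −20·log₁₀(0.782)

RL ≈ 2.13 dB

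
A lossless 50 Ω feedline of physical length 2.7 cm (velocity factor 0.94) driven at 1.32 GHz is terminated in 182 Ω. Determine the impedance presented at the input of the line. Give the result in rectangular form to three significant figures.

λ = v/f = 0.94·c / 1.32 GHz = 0.214 m
βl = 2π·l/λ = 2π × 0.126 = 45.5°
tan(βl) = tan(45.5°) = 1.02
Z_in = Z_0·(Z_L + jZ_0·tanβl)/(Z_0 + jZ_L·tanβl)
     = 50·(182 + j50.9)/(50 + j185)

Z_in ≈ 25.2 − j42.3 Ω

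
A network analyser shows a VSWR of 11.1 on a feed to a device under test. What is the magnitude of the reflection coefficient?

|Γ| ≈ 0.835

|Γ| = (S − 1)/(S + 1) = (11.1 − 1)/(11.1 + 1) = 10.1/12.1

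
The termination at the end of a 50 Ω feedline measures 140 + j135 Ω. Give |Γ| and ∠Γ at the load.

Γ = (Z_L − Z_0)/(Z_L + Z_0) = (90 + j135)/(190 + j135)
|Γ| = 162/233 = 0.696

Γ ≈ 0.696 ∠ 20.9°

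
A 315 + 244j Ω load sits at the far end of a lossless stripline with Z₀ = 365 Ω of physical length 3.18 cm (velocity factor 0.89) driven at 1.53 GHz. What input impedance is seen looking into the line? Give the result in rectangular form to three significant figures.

λ = v/f = 0.89·c / 1.53 GHz = 0.175 m
βl = 2π·l/λ = 2π × 0.182 = 65.6°
tan(βl) = tan(65.6°) = 2.2
Z_in = Z_0·(Z_L + jZ_0·tanβl)/(Z_0 + jZ_L·tanβl)
     = 365·(315 + j1050)/(-173 + j694)

Z_in ≈ 480 − j285 Ω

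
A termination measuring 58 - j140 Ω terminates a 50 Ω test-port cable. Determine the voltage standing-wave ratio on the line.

Γ = (Z_L − Z_0)/(Z_L + Z_0) = (8 − j140)/(108 − j140)
|Γ| = 140/177 = 0.793
VSWR = (1 + |Γ|)/(1 − |Γ|) = 1.79/0.207

VSWR ≈ 8.67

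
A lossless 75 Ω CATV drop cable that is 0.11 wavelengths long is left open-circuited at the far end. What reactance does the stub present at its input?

X_in ≈ -90.7 Ω (capacitive)

βl = 2π × 0.11 = 39.6°
tan(βl) = 0.827
For an open-circuited stub, Z_in = −jZ_0·cot(βl) = −jZ_0/tan(βl)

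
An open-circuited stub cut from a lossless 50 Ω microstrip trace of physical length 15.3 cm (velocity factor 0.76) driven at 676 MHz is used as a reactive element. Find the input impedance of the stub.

λ = v/f = 0.76·c / 676 MHz = 0.337 m
βl = 2π·l/λ = 2π × 0.454 = 163°
tan(βl) = -0.3
For an open-circuited stub, Z_in = −jZ_0·cot(βl) = −jZ_0/tan(βl)

Z_in ≈ +j167 Ω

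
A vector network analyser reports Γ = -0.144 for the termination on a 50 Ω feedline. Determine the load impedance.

Z_L ≈ 37.4 Ω

Z_L = Z_0·(1 + Γ)/(1 − Γ) = 50·(0.856)/(1.14)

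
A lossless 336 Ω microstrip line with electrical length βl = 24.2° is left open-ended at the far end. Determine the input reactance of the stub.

tan(βl) = 0.449
For an open-ended stub, Z_in = −jZ_0·cot(βl) = −jZ_0/tan(βl)

X_in ≈ -748 Ω (capacitive)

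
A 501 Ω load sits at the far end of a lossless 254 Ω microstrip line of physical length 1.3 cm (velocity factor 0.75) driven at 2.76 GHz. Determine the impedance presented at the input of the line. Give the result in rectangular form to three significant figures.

λ = v/f = 0.75·c / 2.76 GHz = 0.0815 m
βl = 2π·l/λ = 2π × 0.159 = 57.4°
tan(βl) = tan(57.4°) = 1.56
Z_in = Z_0·(Z_L + jZ_0·tanβl)/(Z_0 + jZ_L·tanβl)
     = 254·(501 + j397)/(254 + j784)

Z_in ≈ 164 − j109 Ω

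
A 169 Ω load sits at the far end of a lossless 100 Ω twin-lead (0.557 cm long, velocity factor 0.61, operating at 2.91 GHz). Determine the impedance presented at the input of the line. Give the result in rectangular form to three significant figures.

λ = v/f = 0.61·c / 2.91 GHz = 0.0629 m
βl = 2π·l/λ = 2π × 0.0886 = 31.9°
tan(βl) = tan(31.9°) = 0.622
Z_in = Z_0·(Z_L + jZ_0·tanβl)/(Z_0 + jZ_L·tanβl)
     = 100·(169 + j62.2)/(100 + j105)

Z_in ≈ 111 − j54.8 Ω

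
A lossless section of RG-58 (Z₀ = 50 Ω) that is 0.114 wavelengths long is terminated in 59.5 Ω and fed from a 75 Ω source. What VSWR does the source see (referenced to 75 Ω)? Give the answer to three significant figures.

βl = 2π × 0.114 = 41°
tan(βl) = 0.871
Z_in = Z_0·(Z_L + jZ_0·tanβl)/(Z_0 + jZ_L·tanβl) = 50.5 − j8.74 Ω
Γ_s = (Z_in − Z_s)/(Z_in + Z_s) = (-24.5 − j8.74)/(125 − j8.74), |Γ_s| = 0.207
VSWR = (1 + |Γ_s|)/(1 − |Γ_s|)

VSWR ≈ 1.52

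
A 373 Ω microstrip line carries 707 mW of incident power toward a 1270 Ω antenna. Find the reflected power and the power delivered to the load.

Γ = (1270 − 373)/(1270 + 373) = 0.546
|Γ|² = 0.298
P_refl = |Γ|²·P_inc = 211 mW, P_del = (1 − |Γ|²)·P_inc = 496 mW

P_reflected ≈ 211 mW; P_delivered ≈ 496 mW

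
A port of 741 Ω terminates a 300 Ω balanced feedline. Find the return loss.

RL ≈ 7.46 dB

Γ = (741 − 300)/(741 + 300) = 0.424
RL = −20·log₁₀|Γ| = −20·log₁₀(0.424)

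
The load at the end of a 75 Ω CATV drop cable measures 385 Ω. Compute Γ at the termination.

Γ = (Z_L − Z_0)/(Z_L + Z_0) = (385 − 75)/(385 + 75) = 310/460

Γ = 0.674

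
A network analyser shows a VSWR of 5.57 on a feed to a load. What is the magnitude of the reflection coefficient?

|Γ| = (S − 1)/(S + 1) = (5.57 − 1)/(5.57 + 1) = 4.57/6.57

|Γ| ≈ 0.696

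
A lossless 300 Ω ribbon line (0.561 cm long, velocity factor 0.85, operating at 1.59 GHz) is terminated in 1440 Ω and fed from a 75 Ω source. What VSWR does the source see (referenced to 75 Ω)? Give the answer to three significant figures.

λ = v/f = 0.85·c / 1.59 GHz = 0.16 m
βl = 2π·l/λ = 2π × 0.035 = 12.6°
tan(βl) = 0.223
Z_in = Z_0·(Z_L + jZ_0·tanβl)/(Z_0 + jZ_L·tanβl) = 703 − j687 Ω
Γ_s = (Z_in − Z_s)/(Z_in + Z_s) = (628 − j687)/(778 − j687), |Γ_s| = 0.897
VSWR = (1 + |Γ_s|)/(1 − |Γ_s|)

VSWR ≈ 18.4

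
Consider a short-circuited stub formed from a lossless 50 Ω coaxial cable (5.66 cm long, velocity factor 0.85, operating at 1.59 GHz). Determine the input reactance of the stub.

X_in ≈ -66.2 Ω (capacitive)

λ = v/f = 0.85·c / 1.59 GHz = 0.16 m
βl = 2π·l/λ = 2π × 0.353 = 127°
tan(βl) = -1.32
For a short-circuited stub, Z_in = jZ_0·tan(βl)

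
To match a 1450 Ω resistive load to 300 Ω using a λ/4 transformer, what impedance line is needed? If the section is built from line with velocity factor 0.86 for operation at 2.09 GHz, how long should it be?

Z_qwt = √(Z_0·R_L) = √(300 × 1450) = √435000
λ = 0.86·c/f = 0.123 m, so l = λ/4 = 0.0309 m

Z_qwt ≈ 660 Ω; length ≈ 3.09 cm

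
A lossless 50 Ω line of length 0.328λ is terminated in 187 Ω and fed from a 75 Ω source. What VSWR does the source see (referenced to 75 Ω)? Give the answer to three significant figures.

βl = 2π × 0.328 = 118°
tan(βl) = -1.87
Z_in = Z_0·(Z_L + jZ_0·tanβl)/(Z_0 + jZ_L·tanβl) = 16.8 + j24.3 Ω
Γ_s = (Z_in − Z_s)/(Z_in + Z_s) = (-58.2 + j24.3)/(91.8 + j24.3), |Γ_s| = 0.664
VSWR = (1 + |Γ_s|)/(1 − |Γ_s|)

VSWR ≈ 4.94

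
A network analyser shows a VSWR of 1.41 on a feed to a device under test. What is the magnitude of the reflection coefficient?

|Γ| ≈ 0.17

|Γ| = (S − 1)/(S + 1) = (1.41 − 1)/(1.41 + 1) = 0.41/2.41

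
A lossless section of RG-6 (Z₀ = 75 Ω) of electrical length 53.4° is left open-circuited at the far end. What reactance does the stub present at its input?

X_in ≈ -55.7 Ω (capacitive)

tan(βl) = 1.35
For an open-circuited stub, Z_in = −jZ_0·cot(βl) = −jZ_0/tan(βl)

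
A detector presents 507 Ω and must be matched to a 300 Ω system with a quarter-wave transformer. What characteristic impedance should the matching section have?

Z_qwt ≈ 390 Ω

Z_qwt = √(Z_0·R_L) = √(300 × 507) = √152100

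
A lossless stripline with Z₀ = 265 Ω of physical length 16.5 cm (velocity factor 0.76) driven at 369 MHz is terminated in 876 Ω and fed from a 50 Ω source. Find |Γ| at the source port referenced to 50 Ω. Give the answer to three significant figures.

λ = v/f = 0.76·c / 369 MHz = 0.618 m
βl = 2π·l/λ = 2π × 0.267 = 96.1°
tan(βl) = -9.3
Z_in = Z_0·(Z_L + jZ_0·tanβl)/(Z_0 + jZ_L·tanβl) = 81 + j25.8 Ω
Γ_s = (Z_in − Z_s)/(Z_in + Z_s) = (31 + j25.8)/(131 + j25.8), |Γ_s| = 0.302

|Γ| ≈ 0.302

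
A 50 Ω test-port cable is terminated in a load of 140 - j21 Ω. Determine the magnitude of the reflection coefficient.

|Γ| ≈ 0.483

Γ = (Z_L − Z_0)/(Z_L + Z_0) = (90 − j21)/(190 − j21)
|Γ| = 92.4/191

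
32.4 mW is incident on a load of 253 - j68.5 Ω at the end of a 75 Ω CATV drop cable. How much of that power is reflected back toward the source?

|Γ| = |(178 − j68.5)/(328 − j68.5)| = 0.569
|Γ|² = 0.324
P_refl = |Γ|²·P_inc = 10.5 mW, P_del = (1 − |Γ|²)·P_inc = 21.9 mW

P_reflected ≈ 10.5 mW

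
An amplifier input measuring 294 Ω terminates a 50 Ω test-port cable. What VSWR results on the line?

VSWR ≈ 5.88

Γ = (294 − 50)/(294 + 50) = 0.709
VSWR = (1 + 0.709)/(1 − 0.709)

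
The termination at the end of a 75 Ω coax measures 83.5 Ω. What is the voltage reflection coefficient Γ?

Γ = (Z_L − Z_0)/(Z_L + Z_0) = (83.5 − 75)/(83.5 + 75) = 8.5/158.5

Γ = 0.0536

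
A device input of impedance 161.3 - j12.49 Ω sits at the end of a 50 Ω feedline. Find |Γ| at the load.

Γ = (Z_L − Z_0)/(Z_L + Z_0) = (111.3 − j12.49)/(211.3 − j12.49)
|Γ| = 112/212

|Γ| ≈ 0.529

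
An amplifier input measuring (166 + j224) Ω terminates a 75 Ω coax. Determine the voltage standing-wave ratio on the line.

VSWR ≈ 6.54

Γ = (Z_L − Z_0)/(Z_L + Z_0) = (91 + j224)/(241 + j224)
|Γ| = 242/329 = 0.735
VSWR = (1 + |Γ|)/(1 − |Γ|) = 1.73/0.265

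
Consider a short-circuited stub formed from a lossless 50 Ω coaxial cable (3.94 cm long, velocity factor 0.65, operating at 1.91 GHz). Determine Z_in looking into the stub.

λ = v/f = 0.65·c / 1.91 GHz = 0.102 m
βl = 2π·l/λ = 2π × 0.386 = 139°
tan(βl) = -0.871
For a short-circuited stub, Z_in = jZ_0·tan(βl)

Z_in ≈ −j43.6 Ω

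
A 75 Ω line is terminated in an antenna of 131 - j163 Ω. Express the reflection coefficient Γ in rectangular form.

Γ ≈ 0.552 − j0.354

Γ = (Z_L − Z_0)/(Z_L + Z_0) = (56 − j163)/(206 − j163)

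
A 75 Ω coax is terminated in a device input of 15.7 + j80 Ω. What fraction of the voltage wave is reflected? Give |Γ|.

|Γ| ≈ 0.823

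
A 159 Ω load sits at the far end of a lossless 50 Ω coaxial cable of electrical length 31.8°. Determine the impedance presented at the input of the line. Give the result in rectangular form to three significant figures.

Z_in ≈ 45 − j57.8 Ω

tan(βl) = tan(31.8°) = 0.62
Z_in = Z_0·(Z_L + jZ_0·tanβl)/(Z_0 + jZ_L·tanβl)
     = 50·(159 + j31)/(50 + j98.6)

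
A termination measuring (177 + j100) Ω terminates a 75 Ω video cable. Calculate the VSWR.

VSWR ≈ 3.23

Γ = (Z_L − Z_0)/(Z_L + Z_0) = (102 + j100)/(252 + j100)
|Γ| = 143/271 = 0.527
VSWR = (1 + |Γ|)/(1 − |Γ|) = 1.53/0.473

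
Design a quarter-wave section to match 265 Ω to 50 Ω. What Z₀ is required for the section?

Z_qwt ≈ 115 Ω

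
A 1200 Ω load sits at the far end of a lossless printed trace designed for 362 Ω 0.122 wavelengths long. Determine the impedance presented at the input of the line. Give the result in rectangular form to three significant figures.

Z_in ≈ 207 − j311 Ω

βl = 2π × 0.122 = 43.9°
tan(βl) = tan(43.9°) = 0.963
Z_in = Z_0·(Z_L + jZ_0·tanβl)/(Z_0 + jZ_L·tanβl)
     = 362·(1200 + j349)/(362 + j1160)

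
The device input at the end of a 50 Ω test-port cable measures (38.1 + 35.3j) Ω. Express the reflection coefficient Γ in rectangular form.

Γ = (Z_L − Z_0)/(Z_L + Z_0) = (-11.9 + j35.3)/(88.1 + j35.3)

Γ ≈ 0.0219 + j0.392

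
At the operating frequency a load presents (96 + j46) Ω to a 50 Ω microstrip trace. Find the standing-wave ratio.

VSWR ≈ 2.48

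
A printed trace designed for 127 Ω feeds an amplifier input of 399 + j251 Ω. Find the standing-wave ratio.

VSWR ≈ 4.48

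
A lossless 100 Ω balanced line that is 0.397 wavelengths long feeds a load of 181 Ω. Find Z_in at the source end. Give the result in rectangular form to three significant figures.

βl = 2π × 0.397 = 143°
tan(βl) = tan(143°) = -0.756
Z_in = Z_0·(Z_L + jZ_0·tanβl)/(Z_0 + jZ_L·tanβl)
     = 100·(181 − j75.6)/(100 − j137)

Z_in ≈ 99 + j59.9 Ω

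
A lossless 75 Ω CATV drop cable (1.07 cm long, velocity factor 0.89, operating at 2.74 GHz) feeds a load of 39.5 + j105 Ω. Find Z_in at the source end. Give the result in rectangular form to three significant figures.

λ = v/f = 0.89·c / 2.74 GHz = 0.0974 m
βl = 2π·l/λ = 2π × 0.11 = 39.5°
tan(βl) = tan(39.5°) = 0.825
Z_in = Z_0·(Z_L + jZ_0·tanβl)/(Z_0 + jZ_L·tanβl)
     = 75·(39.5 + j167)/(-11.6 + j32.6)

Z_in ≈ 312 − j202 Ω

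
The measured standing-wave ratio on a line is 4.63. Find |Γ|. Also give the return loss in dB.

|Γ| ≈ 0.645; return loss ≈ 3.81 dB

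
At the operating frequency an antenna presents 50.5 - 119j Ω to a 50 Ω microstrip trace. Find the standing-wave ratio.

VSWR ≈ 7.47

Γ = (Z_L − Z_0)/(Z_L + Z_0) = (0.5 − j119)/(100.5 − j119)
|Γ| = 119/156 = 0.764
VSWR = (1 + |Γ|)/(1 − |Γ|) = 1.76/0.236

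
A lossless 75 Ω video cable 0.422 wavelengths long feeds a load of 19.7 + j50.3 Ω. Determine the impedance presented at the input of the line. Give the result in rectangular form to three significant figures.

Z_in ≈ 13.6 + j8.98 Ω

βl = 2π × 0.422 = 152°
tan(βl) = tan(152°) = -0.534
Z_in = Z_0·(Z_L + jZ_0·tanβl)/(Z_0 + jZ_L·tanβl)
     = 75·(19.7 + j10.3)/(102 − j10.5)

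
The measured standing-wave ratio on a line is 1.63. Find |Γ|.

|Γ| = (S − 1)/(S + 1) = (1.63 − 1)/(1.63 + 1) = 0.63/2.63

|Γ| ≈ 0.24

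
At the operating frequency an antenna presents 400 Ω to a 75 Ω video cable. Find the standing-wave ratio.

VSWR ≈ 5.33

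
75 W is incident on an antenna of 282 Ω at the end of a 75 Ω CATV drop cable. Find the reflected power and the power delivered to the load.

Γ = (282 − 75)/(282 + 75) = 0.58
|Γ|² = 0.336
P_refl = |Γ|²·P_inc = 25.2 W, P_del = (1 − |Γ|²)·P_inc = 49.8 W

P_reflected ≈ 25.2 W; P_delivered ≈ 49.8 W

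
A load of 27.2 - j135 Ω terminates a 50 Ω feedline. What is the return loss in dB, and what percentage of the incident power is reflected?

Γ = (-22.8 − j135)/(77.2 − j135), |Γ| = 0.88
RL = −20·log₁₀(0.88) = 1.11 dB
P_refl/P_inc = |Γ|² = 0.775

RL ≈ 1.11 dB; 77.5% of incident power reflected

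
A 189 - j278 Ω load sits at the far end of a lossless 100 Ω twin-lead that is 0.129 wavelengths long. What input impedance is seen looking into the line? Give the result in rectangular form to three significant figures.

Z_in ≈ 20.6 − j54.5 Ω

βl = 2π × 0.129 = 46.4°
tan(βl) = tan(46.4°) = 1.05
Z_in = Z_0·(Z_L + jZ_0·tanβl)/(Z_0 + jZ_L·tanβl)
     = 100·(189 − j173)/(392 + j199)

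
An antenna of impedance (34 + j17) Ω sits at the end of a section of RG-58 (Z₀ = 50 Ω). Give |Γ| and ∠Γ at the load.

Γ ≈ 0.272 ∠ 122°

Γ = (Z_L − Z_0)/(Z_L + Z_0) = (-16 + j17)/(84 + j17)
|Γ| = 23.3/85.7 = 0.272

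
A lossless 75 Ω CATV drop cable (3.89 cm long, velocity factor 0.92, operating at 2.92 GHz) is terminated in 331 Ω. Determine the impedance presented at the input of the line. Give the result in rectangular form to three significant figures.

Z_in ≈ 53.9 + j101 Ω

λ = v/f = 0.92·c / 2.92 GHz = 0.0945 m
βl = 2π·l/λ = 2π × 0.412 = 148°
tan(βl) = tan(148°) = -0.621
Z_in = Z_0·(Z_L + jZ_0·tanβl)/(Z_0 + jZ_L·tanβl)
     = 75·(331 − j46.6)/(75 − j206)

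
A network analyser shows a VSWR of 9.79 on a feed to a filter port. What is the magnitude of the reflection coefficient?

|Γ| ≈ 0.815

|Γ| = (S − 1)/(S + 1) = (9.79 − 1)/(9.79 + 1) = 8.79/10.8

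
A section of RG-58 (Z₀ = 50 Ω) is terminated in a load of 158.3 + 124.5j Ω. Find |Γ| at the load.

Γ = (Z_L − Z_0)/(Z_L + Z_0) = (108.3 + j124.5)/(208.3 + j124.5)
|Γ| = 165/243

|Γ| ≈ 0.68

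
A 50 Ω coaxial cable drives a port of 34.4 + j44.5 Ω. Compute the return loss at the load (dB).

RL ≈ 6.12 dB

Γ = (-15.6 + j44.5)/(84.4 + j44.5), |Γ| = 0.494
RL = −20·log₁₀|Γ| = −20·log₁₀(0.494)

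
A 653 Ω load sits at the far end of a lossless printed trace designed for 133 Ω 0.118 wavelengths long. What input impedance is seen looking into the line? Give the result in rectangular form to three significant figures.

βl = 2π × 0.118 = 42.5°
tan(βl) = tan(42.5°) = 0.916
Z_in = Z_0·(Z_L + jZ_0·tanβl)/(Z_0 + jZ_L·tanβl)
     = 133·(653 + j122)/(133 + j598)

Z_in ≈ 56.6 − j133 Ω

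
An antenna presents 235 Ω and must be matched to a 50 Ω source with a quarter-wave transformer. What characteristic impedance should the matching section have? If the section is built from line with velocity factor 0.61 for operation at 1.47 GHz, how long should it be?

Z_qwt = √(Z_0·R_L) = √(50 × 235) = √11750
λ = 0.61·c/f = 0.124 m, so l = λ/4 = 0.0311 m

Z_qwt ≈ 108 Ω; length ≈ 3.11 cm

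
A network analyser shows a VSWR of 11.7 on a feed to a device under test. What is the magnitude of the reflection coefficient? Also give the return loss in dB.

|Γ| ≈ 0.843; return loss ≈ 1.49 dB

|Γ| = (S − 1)/(S + 1) = (11.7 − 1)/(11.7 + 1) = 10.7/12.7
RL = −20·log₁₀|Γ| = −20·log₁₀(0.843)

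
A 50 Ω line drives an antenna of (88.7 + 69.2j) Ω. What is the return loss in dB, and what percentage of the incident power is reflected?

RL ≈ 5.82 dB; 26.2% of incident power reflected

Γ = (38.7 + j69.2)/(138.7 + j69.2), |Γ| = 0.512
RL = −20·log₁₀(0.512) = 5.82 dB
P_refl/P_inc = |Γ|² = 0.262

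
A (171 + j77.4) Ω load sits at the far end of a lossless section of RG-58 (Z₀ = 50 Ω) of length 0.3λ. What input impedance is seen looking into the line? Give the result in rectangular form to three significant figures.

βl = 2π × 0.3 = 108°
tan(βl) = tan(108°) = -3.08
Z_in = Z_0·(Z_L + jZ_0·tanβl)/(Z_0 + jZ_L·tanβl)
     = 50·(171 − j76.5)/(288 − j526)

Z_in ≈ 12.4 + j9.44 Ω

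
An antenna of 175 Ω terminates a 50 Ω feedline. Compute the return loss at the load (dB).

Γ = (175 − 50)/(175 + 50) = 0.556
RL = −20·log₁₀|Γ| = −20·log₁₀(0.556)

RL ≈ 5.11 dB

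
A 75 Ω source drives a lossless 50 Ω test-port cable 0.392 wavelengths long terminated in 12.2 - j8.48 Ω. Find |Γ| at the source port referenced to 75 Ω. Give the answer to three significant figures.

βl = 2π × 0.392 = 141°
tan(βl) = -0.806
Z_in = Z_0·(Z_L + jZ_0·tanβl)/(Z_0 + jZ_L·tanβl) = 25.7 − j50.7 Ω
Γ_s = (Z_in − Z_s)/(Z_in + Z_s) = (-49.3 − j50.7)/(101 − j50.7), |Γ_s| = 0.627

|Γ| ≈ 0.627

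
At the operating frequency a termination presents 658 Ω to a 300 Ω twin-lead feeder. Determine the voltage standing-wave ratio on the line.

Γ = (658 − 300)/(658 + 300) = 0.374
VSWR = (1 + 0.374)/(1 − 0.374)

VSWR ≈ 2.19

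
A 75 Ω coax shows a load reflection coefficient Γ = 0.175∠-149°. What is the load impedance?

Z_L ≈ 54.6 − j10.2 Ω

Z_L = Z_0·(1 + Γ)/(1 − Γ) = 75·(0.85 − j0.0901)/(1.15 + j0.0901)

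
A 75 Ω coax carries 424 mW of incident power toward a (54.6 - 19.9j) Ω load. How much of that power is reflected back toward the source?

P_reflected ≈ 20 mW

|Γ| = |(-20.4 − j19.9)/(129.6 − j19.9)| = 0.217
|Γ|² = 0.0472
P_refl = |Γ|²·P_inc = 20 mW, P_del = (1 − |Γ|²)·P_inc = 404 mW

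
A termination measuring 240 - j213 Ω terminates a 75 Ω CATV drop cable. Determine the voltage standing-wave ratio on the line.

VSWR ≈ 5.86

Γ = (Z_L − Z_0)/(Z_L + Z_0) = (165 − j213)/(315 − j213)
|Γ| = 269/380 = 0.709
VSWR = (1 + |Γ|)/(1 − |Γ|) = 1.71/0.291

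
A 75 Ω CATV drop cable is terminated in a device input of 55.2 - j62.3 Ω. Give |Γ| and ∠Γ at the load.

Γ ≈ 0.453 ∠ -82.1°

Γ = (Z_L − Z_0)/(Z_L + Z_0) = (-19.8 − j62.3)/(130.2 − j62.3)
|Γ| = 65.4/144 = 0.453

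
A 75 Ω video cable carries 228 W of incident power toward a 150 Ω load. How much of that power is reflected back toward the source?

P_reflected ≈ 25.3 W

Γ = (150 − 75)/(150 + 75) = 0.333
|Γ|² = 0.111
P_refl = |Γ|²·P_inc = 25.3 W, P_del = (1 − |Γ|²)·P_inc = 203 W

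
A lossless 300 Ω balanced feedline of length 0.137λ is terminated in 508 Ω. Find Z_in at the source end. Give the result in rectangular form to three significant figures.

βl = 2π × 0.137 = 49.3°
tan(βl) = tan(49.3°) = 1.16
Z_in = Z_0·(Z_L + jZ_0·tanβl)/(Z_0 + jZ_L·tanβl)
     = 300·(508 + j349)/(300 + j591)

Z_in ≈ 245 − j134 Ω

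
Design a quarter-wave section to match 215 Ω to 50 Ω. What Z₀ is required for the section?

Z_qwt ≈ 104 Ω

Z_qwt = √(Z_0·R_L) = √(50 × 215) = √10750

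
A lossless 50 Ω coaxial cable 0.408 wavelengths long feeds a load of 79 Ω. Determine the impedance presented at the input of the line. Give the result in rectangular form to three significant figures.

Z_in ≈ 54.6 + j23.7 Ω

βl = 2π × 0.408 = 147°
tan(βl) = tan(147°) = -0.652
Z_in = Z_0·(Z_L + jZ_0·tanβl)/(Z_0 + jZ_L·tanβl)
     = 50·(79 − j32.6)/(50 − j51.5)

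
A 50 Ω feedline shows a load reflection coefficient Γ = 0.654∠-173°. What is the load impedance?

Z_L ≈ 10.5 − j2.92 Ω

Z_L = Z_0·(1 + Γ)/(1 − Γ) = 50·(0.351 − j0.0797)/(1.65 + j0.0797)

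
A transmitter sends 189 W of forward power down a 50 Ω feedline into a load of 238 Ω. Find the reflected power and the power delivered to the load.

P_reflected ≈ 80.5 W; P_delivered ≈ 108 W

Γ = (238 − 50)/(238 + 50) = 0.653
|Γ|² = 0.426
P_refl = |Γ|²·P_inc = 80.5 W, P_del = (1 − |Γ|²)·P_inc = 108 W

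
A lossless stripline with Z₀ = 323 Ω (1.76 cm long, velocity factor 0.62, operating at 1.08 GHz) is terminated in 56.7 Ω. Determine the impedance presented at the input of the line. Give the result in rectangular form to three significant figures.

λ = v/f = 0.62·c / 1.08 GHz = 0.172 m
βl = 2π·l/λ = 2π × 0.102 = 36.8°
tan(βl) = tan(36.8°) = 0.748
Z_in = Z_0·(Z_L + jZ_0·tanβl)/(Z_0 + jZ_L·tanβl)
     = 323·(56.7 + j242)/(323 + j42.4)

Z_in ≈ 86.9 + j230 Ω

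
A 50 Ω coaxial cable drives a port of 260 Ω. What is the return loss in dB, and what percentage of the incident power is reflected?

Γ = (260 − 50)/(260 + 50) = 0.677
RL = −20·log₁₀(0.677) = 3.38 dB
P_refl/P_inc = |Γ|² = 0.459

RL ≈ 3.38 dB; 45.9% of incident power reflected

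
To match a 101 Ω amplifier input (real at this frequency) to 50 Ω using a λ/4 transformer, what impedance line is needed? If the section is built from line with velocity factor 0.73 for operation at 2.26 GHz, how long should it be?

Z_qwt = √(Z_0·R_L) = √(50 × 101) = √5050
λ = 0.73·c/f = 0.0969 m, so l = λ/4 = 0.0242 m

Z_qwt ≈ 71.1 Ω; length ≈ 2.42 cm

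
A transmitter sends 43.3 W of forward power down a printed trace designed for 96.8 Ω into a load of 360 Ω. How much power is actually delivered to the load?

P_delivered ≈ 28.9 W

Γ = (360 − 96.8)/(360 + 96.8) = 0.576
|Γ|² = 0.332
P_refl = |Γ|²·P_inc = 14.4 W, P_del = (1 − |Γ|²)·P_inc = 28.9 W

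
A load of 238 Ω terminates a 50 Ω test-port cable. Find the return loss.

RL ≈ 3.7 dB

Γ = (238 − 50)/(238 + 50) = 0.653
RL = −20·log₁₀|Γ| = −20·log₁₀(0.653)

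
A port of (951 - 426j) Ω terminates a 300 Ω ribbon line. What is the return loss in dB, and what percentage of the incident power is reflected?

Γ = (651 − j426)/(1251 − j426), |Γ| = 0.589
RL = −20·log₁₀(0.589) = 4.6 dB
P_refl/P_inc = |Γ|² = 0.347

RL ≈ 4.6 dB; 34.7% of incident power reflected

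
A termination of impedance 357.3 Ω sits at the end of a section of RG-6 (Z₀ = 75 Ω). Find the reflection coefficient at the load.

Γ = 0.653

Γ = (Z_L − Z_0)/(Z_L + Z_0) = (357.3 − 75)/(357.3 + 75) = 282.3/432.3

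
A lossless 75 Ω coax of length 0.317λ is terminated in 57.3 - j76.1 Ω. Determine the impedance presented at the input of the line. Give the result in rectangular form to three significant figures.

Z_in ≈ 76 + j90 Ω

βl = 2π × 0.317 = 114°
tan(βl) = tan(114°) = -2.23
Z_in = Z_0·(Z_L + jZ_0·tanβl)/(Z_0 + jZ_L·tanβl)
     = 75·(57.3 − j244)/(-95 − j128)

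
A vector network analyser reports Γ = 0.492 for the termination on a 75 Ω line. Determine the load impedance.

Z_L = Z_0·(1 + Γ)/(1 − Γ) = 75·(1.49)/(0.508)

Z_L ≈ 220 Ω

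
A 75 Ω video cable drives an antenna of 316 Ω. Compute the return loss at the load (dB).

Γ = (316 − 75)/(316 + 75) = 0.616
RL = −20·log₁₀|Γ| = −20·log₁₀(0.616)

RL ≈ 4.2 dB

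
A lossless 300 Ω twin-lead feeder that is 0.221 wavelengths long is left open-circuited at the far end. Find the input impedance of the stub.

βl = 2π × 0.221 = 79.6°
tan(βl) = 5.43
For an open-circuited stub, Z_in = −jZ_0·cot(βl) = −jZ_0/tan(βl)

Z_in ≈ −j55.3 Ω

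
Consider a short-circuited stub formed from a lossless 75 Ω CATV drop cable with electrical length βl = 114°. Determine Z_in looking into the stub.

tan(βl) = -2.25
For a short-circuited stub, Z_in = jZ_0·tan(βl)

Z_in ≈ −j168 Ω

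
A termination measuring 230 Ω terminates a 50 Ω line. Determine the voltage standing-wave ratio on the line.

Γ = (230 − 50)/(230 + 50) = 0.643
VSWR = (1 + 0.643)/(1 − 0.643)

VSWR ≈ 4.6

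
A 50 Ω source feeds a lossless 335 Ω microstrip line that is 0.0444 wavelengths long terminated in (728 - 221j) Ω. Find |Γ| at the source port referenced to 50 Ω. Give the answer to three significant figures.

|Γ| ≈ 0.866

βl = 2π × 0.0444 = 16°
tan(βl) = 0.286
Z_in = Z_0·(Z_L + jZ_0·tanβl)/(Z_0 + jZ_L·tanβl) = 437 − j334 Ω
Γ_s = (Z_in − Z_s)/(Z_in + Z_s) = (387 − j334)/(487 − j334), |Γ_s| = 0.866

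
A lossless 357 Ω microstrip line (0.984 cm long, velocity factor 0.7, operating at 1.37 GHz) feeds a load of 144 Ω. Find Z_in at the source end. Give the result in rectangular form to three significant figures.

λ = v/f = 0.7·c / 1.37 GHz = 0.153 m
βl = 2π·l/λ = 2π × 0.0642 = 23.1°
tan(βl) = tan(23.1°) = 0.427
Z_in = Z_0·(Z_L + jZ_0·tanβl)/(Z_0 + jZ_L·tanβl)
     = 357·(144 + j152)/(357 + j61.5)

Z_in ≈ 165 + j124 Ω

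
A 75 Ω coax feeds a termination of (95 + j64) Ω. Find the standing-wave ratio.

VSWR ≈ 2.17

Γ = (Z_L − Z_0)/(Z_L + Z_0) = (20 + j64)/(170 + j64)
|Γ| = 67.1/182 = 0.369
VSWR = (1 + |Γ|)/(1 − |Γ|) = 1.37/0.631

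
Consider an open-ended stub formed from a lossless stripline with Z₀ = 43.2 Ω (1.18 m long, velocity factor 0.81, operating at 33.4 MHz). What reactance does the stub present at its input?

X_in ≈ -26.6 Ω (capacitive)

λ = v/f = 0.81·c / 33.4 MHz = 7.28 m
βl = 2π·l/λ = 2π × 0.162 = 58.4°
tan(βl) = 1.62
For an open-ended stub, Z_in = −jZ_0·cot(βl) = −jZ_0/tan(βl)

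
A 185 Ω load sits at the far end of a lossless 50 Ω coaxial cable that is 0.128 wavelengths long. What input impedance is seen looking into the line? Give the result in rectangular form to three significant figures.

Z_in ≈ 24.4 − j41.8 Ω

βl = 2π × 0.128 = 46.1°
tan(βl) = tan(46.1°) = 1.04
Z_in = Z_0·(Z_L + jZ_0·tanβl)/(Z_0 + jZ_L·tanβl)
     = 50·(185 + j51.9)/(50 + j192)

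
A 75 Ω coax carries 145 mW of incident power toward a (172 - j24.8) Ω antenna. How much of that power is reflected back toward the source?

P_reflected ≈ 23.6 mW

|Γ| = |(97 − j24.8)/(247 − j24.8)| = 0.403
|Γ|² = 0.163
P_refl = |Γ|²·P_inc = 23.6 mW, P_del = (1 − |Γ|²)·P_inc = 121 mW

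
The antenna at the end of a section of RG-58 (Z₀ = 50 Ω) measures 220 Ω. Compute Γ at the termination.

Γ = 0.63

Γ = (Z_L − Z_0)/(Z_L + Z_0) = (220 − 50)/(220 + 50) = 170/270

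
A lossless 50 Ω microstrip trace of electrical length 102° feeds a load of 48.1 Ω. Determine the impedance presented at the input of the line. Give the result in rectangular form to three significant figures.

tan(βl) = tan(102°) = -4.7
Z_in = Z_0·(Z_L + jZ_0·tanβl)/(Z_0 + jZ_L·tanβl)
     = 50·(48.1 − j235)/(50 − j226)

Z_in ≈ 51.8 − j0.816 Ω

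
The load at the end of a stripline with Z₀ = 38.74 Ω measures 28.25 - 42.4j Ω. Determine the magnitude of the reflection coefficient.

Γ = (Z_L − Z_0)/(Z_L + Z_0) = (-10.49 − j42.4)/(66.99 − j42.4)
|Γ| = 43.7/79.3

|Γ| ≈ 0.551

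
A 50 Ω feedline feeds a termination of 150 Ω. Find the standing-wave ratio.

For a purely resistive load, VSWR = R_L/Z_0 or Z_0/R_L (whichever > 1) = 150/50

VSWR ≈ 3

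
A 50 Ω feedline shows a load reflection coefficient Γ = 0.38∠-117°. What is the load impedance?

Z_L = Z_0·(1 + Γ)/(1 − Γ) = 50·(0.827 − j0.339)/(1.17 + j0.339)

Z_L ≈ 28.7 − j22.7 Ω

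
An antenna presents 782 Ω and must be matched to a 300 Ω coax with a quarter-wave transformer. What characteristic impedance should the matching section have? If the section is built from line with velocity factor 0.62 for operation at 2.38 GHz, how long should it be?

Z_qwt = √(Z_0·R_L) = √(300 × 782) = √234600
λ = 0.62·c/f = 0.0782 m, so l = λ/4 = 0.0195 m

Z_qwt ≈ 484 Ω; length ≈ 1.95 cm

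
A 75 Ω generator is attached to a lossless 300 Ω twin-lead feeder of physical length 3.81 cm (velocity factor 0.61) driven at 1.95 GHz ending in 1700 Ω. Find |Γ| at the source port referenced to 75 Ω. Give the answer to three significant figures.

|Γ| ≈ 0.884

λ = v/f = 0.61·c / 1.95 GHz = 0.0938 m
βl = 2π·l/λ = 2π × 0.406 = 146°
tan(βl) = -0.671
Z_in = Z_0·(Z_L + jZ_0·tanβl)/(Z_0 + jZ_L·tanβl) = 160 + j405 Ω
Γ_s = (Z_in − Z_s)/(Z_in + Z_s) = (84.6 + j405)/(235 + j405), |Γ_s| = 0.884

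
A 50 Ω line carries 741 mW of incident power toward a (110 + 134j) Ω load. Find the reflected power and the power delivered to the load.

|Γ| = |(60 + j134)/(160 + j134)| = 0.703
|Γ|² = 0.495
P_refl = |Γ|²·P_inc = 367 mW, P_del = (1 − |Γ|²)·P_inc = 374 mW

P_reflected ≈ 367 mW; P_delivered ≈ 374 mW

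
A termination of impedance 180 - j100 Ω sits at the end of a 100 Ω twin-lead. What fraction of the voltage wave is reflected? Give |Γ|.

Γ = (Z_L − Z_0)/(Z_L + Z_0) = (80 − j100)/(280 − j100)
|Γ| = 128/297

|Γ| ≈ 0.431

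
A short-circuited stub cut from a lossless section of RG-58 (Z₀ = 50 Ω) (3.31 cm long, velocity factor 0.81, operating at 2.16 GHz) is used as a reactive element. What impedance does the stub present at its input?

λ = v/f = 0.81·c / 2.16 GHz = 0.113 m
βl = 2π·l/λ = 2π × 0.294 = 106°
tan(βl) = -3.51
For a short-circuited stub, Z_in = jZ_0·tan(βl)

Z_in ≈ −j175 Ω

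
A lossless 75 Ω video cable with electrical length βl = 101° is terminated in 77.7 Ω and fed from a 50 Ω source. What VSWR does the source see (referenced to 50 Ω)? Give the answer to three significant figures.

tan(βl) = -5.14
Z_in = Z_0·(Z_L + jZ_0·tanβl)/(Z_0 + jZ_L·tanβl) = 72.6 + j0.962 Ω
Γ_s = (Z_in − Z_s)/(Z_in + Z_s) = (22.6 + j0.962)/(123 + j0.962), |Γ_s| = 0.184
VSWR = (1 + |Γ_s|)/(1 − |Γ_s|)

VSWR ≈ 1.45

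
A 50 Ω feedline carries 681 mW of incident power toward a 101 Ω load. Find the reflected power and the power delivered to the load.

P_reflected ≈ 77.7 mW; P_delivered ≈ 603 mW

Γ = (101 − 50)/(101 + 50) = 0.338
|Γ|² = 0.114
P_refl = |Γ|²·P_inc = 77.7 mW, P_del = (1 − |Γ|²)·P_inc = 603 mW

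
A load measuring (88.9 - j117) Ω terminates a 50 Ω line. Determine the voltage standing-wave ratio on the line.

Γ = (Z_L − Z_0)/(Z_L + Z_0) = (38.9 − j117)/(138.9 − j117)
|Γ| = 123/182 = 0.679
VSWR = (1 + |Γ|)/(1 − |Γ|) = 1.68/0.321

VSWR ≈ 5.23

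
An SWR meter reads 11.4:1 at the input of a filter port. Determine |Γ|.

|Γ| ≈ 0.839

|Γ| = (S − 1)/(S + 1) = (11.4 − 1)/(11.4 + 1) = 10.4/12.4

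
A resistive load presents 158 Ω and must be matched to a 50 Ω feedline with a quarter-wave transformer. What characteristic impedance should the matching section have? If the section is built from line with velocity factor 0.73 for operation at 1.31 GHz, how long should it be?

Z_qwt = √(Z_0·R_L) = √(50 × 158) = √7900
λ = 0.73·c/f = 0.167 m, so l = λ/4 = 0.0418 m

Z_qwt ≈ 88.9 Ω; length ≈ 4.18 cm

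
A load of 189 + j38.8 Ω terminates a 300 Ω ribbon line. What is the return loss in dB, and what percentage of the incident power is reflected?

Γ = (-111 + j38.8)/(489 + j38.8), |Γ| = 0.24
RL = −20·log₁₀(0.24) = 12.4 dB
P_refl/P_inc = |Γ|² = 0.0575

RL ≈ 12.4 dB; 5.75% of incident power reflected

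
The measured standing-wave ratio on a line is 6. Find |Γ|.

|Γ| ≈ 0.714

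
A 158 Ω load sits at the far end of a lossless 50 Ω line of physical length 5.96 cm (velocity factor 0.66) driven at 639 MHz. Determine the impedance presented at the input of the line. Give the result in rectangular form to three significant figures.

Z_in ≈ 17.8 − j16.8 Ω

λ = v/f = 0.66·c / 639 MHz = 0.31 m
βl = 2π·l/λ = 2π × 0.192 = 69.2°
tan(βl) = tan(69.2°) = 2.64
Z_in = Z_0·(Z_L + jZ_0·tanβl)/(Z_0 + jZ_L·tanβl)
     = 50·(158 + j132)/(50 + j417)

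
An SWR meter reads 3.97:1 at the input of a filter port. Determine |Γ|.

|Γ| ≈ 0.598

|Γ| = (S − 1)/(S + 1) = (3.97 − 1)/(3.97 + 1) = 2.97/4.97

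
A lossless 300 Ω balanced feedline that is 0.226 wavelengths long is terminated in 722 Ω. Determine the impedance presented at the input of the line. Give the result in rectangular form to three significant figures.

βl = 2π × 0.226 = 81.4°
tan(βl) = tan(81.4°) = 6.58
Z_in = Z_0·(Z_L + jZ_0·tanβl)/(Z_0 + jZ_L·tanβl)
     = 300·(722 + j1970)/(300 + j4750)

Z_in ≈ 127 − j37.6 Ω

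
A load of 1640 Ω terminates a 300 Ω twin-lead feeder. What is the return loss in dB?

Γ = (1640 − 300)/(1640 + 300) = 0.691
RL = −20·log₁₀|Γ| = −20·log₁₀(0.691)

RL ≈ 3.21 dB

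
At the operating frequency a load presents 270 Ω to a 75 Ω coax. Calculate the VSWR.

VSWR ≈ 3.6

Γ = (270 − 75)/(270 + 75) = 0.565
VSWR = (1 + 0.565)/(1 − 0.565)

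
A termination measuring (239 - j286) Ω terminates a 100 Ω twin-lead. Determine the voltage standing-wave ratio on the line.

VSWR ≈ 6.07

Γ = (Z_L − Z_0)/(Z_L + Z_0) = (139 − j286)/(339 − j286)
|Γ| = 318/444 = 0.717
VSWR = (1 + |Γ|)/(1 − |Γ|) = 1.72/0.283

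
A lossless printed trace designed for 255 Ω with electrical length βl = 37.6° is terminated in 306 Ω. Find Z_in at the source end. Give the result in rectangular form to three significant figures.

tan(βl) = tan(37.6°) = 0.77
Z_in = Z_0·(Z_L + jZ_0·tanβl)/(Z_0 + jZ_L·tanβl)
     = 255·(306 + j196)/(255 + j236)

Z_in ≈ 263 − j46.6 Ω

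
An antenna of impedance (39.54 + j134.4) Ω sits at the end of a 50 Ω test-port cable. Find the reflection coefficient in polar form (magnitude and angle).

Γ ≈ 0.835 ∠ 38.1°

Γ = (Z_L − Z_0)/(Z_L + Z_0) = (-10.46 + j134.4)/(89.54 + j134.4)
|Γ| = 135/161 = 0.835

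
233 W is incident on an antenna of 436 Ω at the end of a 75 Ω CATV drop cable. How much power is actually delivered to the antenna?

Γ = (436 − 75)/(436 + 75) = 0.706
|Γ|² = 0.499
P_refl = |Γ|²·P_inc = 116 W, P_del = (1 − |Γ|²)·P_inc = 117 W

P_delivered ≈ 117 W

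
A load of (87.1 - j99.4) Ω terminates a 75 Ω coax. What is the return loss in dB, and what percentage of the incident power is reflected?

Γ = (12.1 − j99.4)/(162.1 − j99.4), |Γ| = 0.527
RL = −20·log₁₀(0.527) = 5.57 dB
P_refl/P_inc = |Γ|² = 0.277

RL ≈ 5.57 dB; 27.7% of incident power reflected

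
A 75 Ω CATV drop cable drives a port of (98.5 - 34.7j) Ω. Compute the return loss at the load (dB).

RL ≈ 12.5 dB

Γ = (23.5 − j34.7)/(173.5 − j34.7), |Γ| = 0.237
RL = −20·log₁₀|Γ| = −20·log₁₀(0.237)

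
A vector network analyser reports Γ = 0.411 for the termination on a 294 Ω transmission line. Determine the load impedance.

Z_L = Z_0·(1 + Γ)/(1 − Γ) = 294·(1.41)/(0.589)

Z_L ≈ 704 Ω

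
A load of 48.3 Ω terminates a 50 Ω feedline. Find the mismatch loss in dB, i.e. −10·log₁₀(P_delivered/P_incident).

mismatch loss ≈ 0.0013 dB

Γ = (48.3 − 50)/(48.3 + 50) = -0.0173
|Γ|² = 0.000299, so P_del/P_inc = 1 − |Γ|² = 1
ML = −10·log₁₀(1 − |Γ|²)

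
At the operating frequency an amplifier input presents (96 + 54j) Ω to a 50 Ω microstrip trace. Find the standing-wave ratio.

VSWR ≈ 2.67

Γ = (Z_L − Z_0)/(Z_L + Z_0) = (46 + j54)/(146 + j54)
|Γ| = 70.9/156 = 0.456
VSWR = (1 + |Γ|)/(1 − |Γ|) = 1.46/0.544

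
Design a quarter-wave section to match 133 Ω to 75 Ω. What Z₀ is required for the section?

Z_qwt ≈ 99.9 Ω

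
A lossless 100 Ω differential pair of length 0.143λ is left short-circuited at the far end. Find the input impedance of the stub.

βl = 2π × 0.143 = 51.5°
tan(βl) = 1.26
For a short-circuited stub, Z_in = jZ_0·tan(βl)

Z_in ≈ +j126 Ω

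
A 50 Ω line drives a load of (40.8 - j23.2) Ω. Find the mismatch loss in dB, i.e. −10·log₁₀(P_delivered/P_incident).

Γ = (-9.2 − j23.2)/(90.8 − j23.2), |Γ| = 0.266
|Γ|² = 0.0709, so P_del/P_inc = 1 − |Γ|² = 0.929
ML = −10·log₁₀(1 − |Γ|²)

mismatch loss ≈ 0.319 dB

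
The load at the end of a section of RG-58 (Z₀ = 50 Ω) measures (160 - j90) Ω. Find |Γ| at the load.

Γ = (Z_L − Z_0)/(Z_L + Z_0) = (110 − j90)/(210 − j90)
|Γ| = 142/228

|Γ| ≈ 0.622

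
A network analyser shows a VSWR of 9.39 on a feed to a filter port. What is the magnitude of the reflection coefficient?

|Γ| ≈ 0.808

|Γ| = (S − 1)/(S + 1) = (9.39 − 1)/(9.39 + 1) = 8.39/10.4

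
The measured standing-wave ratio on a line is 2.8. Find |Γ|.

|Γ| = (S − 1)/(S + 1) = (2.8 − 1)/(2.8 + 1) = 1.8/3.8

|Γ| ≈ 0.474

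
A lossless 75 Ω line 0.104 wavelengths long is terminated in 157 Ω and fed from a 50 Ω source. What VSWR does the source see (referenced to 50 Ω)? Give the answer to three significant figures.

VSWR ≈ 2.57

βl = 2π × 0.104 = 37.4°
tan(βl) = 0.766
Z_in = Z_0·(Z_L + jZ_0·tanβl)/(Z_0 + jZ_L·tanβl) = 69.8 − j54.4 Ω
Γ_s = (Z_in − Z_s)/(Z_in + Z_s) = (19.8 − j54.4)/(120 − j54.4), |Γ_s| = 0.44
VSWR = (1 + |Γ_s|)/(1 − |Γ_s|)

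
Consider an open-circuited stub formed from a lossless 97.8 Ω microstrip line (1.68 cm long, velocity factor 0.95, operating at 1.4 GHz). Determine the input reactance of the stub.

X_in ≈ -171 Ω (capacitive)

λ = v/f = 0.95·c / 1.4 GHz = 0.204 m
βl = 2π·l/λ = 2π × 0.0825 = 29.7°
tan(βl) = 0.571
For an open-circuited stub, Z_in = −jZ_0·cot(βl) = −jZ_0/tan(βl)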